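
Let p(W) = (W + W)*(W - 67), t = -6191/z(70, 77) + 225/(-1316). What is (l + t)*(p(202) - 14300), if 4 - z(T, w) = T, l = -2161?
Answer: -903203449300/10857 ≈ -8.3191e+7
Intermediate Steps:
z(T, w) = 4 - T
t = 4066253/43428 (t = -6191/(4 - 1*70) + 225/(-1316) = -6191/(4 - 70) + 225*(-1/1316) = -6191/(-66) - 225/1316 = -6191*(-1/66) - 225/1316 = 6191/66 - 225/1316 = 4066253/43428 ≈ 93.632)
p(W) = 2*W*(-67 + W) (p(W) = (2*W)*(-67 + W) = 2*W*(-67 + W))
(l + t)*(p(202) - 14300) = (-2161 + 4066253/43428)*(2*202*(-67 + 202) - 14300) = -89781655*(2*202*135 - 14300)/43428 = -89781655*(54540 - 14300)/43428 = -89781655/43428*40240 = -903203449300/10857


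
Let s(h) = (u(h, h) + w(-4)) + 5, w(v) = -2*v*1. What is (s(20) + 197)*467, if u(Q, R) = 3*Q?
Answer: 126090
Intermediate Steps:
w(v) = -2*v
s(h) = 13 + 3*h (s(h) = (3*h - 2*(-4)) + 5 = (3*h + 8) + 5 = (8 + 3*h) + 5 = 13 + 3*h)
(s(20) + 197)*467 = ((13 + 3*20) + 197)*467 = ((13 + 60) + 197)*467 = (73 + 197)*467 = 270*467 = 126090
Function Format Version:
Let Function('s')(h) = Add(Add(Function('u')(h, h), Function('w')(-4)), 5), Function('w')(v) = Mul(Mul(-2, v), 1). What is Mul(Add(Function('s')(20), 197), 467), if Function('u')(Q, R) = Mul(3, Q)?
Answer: 126090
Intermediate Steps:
Function('w')(v) = Mul(-2, v)
Function('s')(h) = Add(13, Mul(3, h)) (Function('s')(h) = Add(Add(Mul(3, h), Mul(-2, -4)), 5) = Add(Add(Mul(3, h), 8), 5) = Add(Add(8, Mul(3, h)), 5) = Add(13, Mul(3, h)))
Mul(Add(Function('s')(20), 197), 467) = Mul(Add(Add(13, Mul(3, 20)), 197), 467) = Mul(Add(Add(13, 60), 197), 467) = Mul(Add(73, 197), 467) = Mul(270, 467) = 126090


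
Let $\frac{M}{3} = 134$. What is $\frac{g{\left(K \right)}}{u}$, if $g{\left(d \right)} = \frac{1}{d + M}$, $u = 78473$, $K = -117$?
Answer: $\frac{1}{22364805} \approx 4.4713 \cdot 10^{-8}$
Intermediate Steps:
$M = 402$ ($M = 3 \cdot 134 = 402$)
$g{\left(d \right)} = \frac{1}{402 + d}$ ($g{\left(d \right)} = \frac{1}{d + 402} = \frac{1}{402 + d}$)
$\frac{g{\left(K \right)}}{u} = \frac{1}{\left(402 - 117\right) 78473} = \frac{1}{285} \cdot \frac{1}{78473} = \frac{1}{22364805}$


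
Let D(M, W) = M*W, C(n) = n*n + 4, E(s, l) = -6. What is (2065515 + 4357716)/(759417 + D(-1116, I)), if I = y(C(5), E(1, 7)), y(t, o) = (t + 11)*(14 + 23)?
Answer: -2141077/297421 ≈ -7.1988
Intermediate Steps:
C(n) = 4 + n² (C(n) = n² + 4 = 4 + n²)
y(t, o) = 407 + 37*t (y(t, o) = (11 + t)*37 = 407 + 37*t)
I = 1480 (I = 407 + 37*(4 + 5²) = 407 + 37*(4 + 25) = 407 + 37*29 = 407 + 1073 = 1480)
(2065515 + 4357716)/(759417 + D(-1116, I)) = (2065515 + 4357716)/(759417 - 1116*1480) = 6423231/(759417 - 1651680) = 6423231/(-892263) = 6423231*(-1/892263) = -2141077/297421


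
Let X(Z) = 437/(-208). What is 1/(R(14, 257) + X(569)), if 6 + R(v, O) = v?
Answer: 208/1227 ≈ 0.16952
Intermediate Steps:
R(v, O) = -6 + v
X(Z) = -437/208 (X(Z) = 437*(-1/208) = -437/208)
1/(R(14, 257) + X(569)) = 1/((-6 + 14) - 437/208) = 1/(8 - 437/208) = 1/(1227/208) = 208/1227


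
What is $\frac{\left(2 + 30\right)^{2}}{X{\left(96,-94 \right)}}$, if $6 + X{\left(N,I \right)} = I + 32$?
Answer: $- \frac{256}{17} \approx -15.059$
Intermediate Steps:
$X{\left(N,I \right)} = 26 + I$ ($X{\left(N,I \right)} = -6 + \left(I + 32\right) = -6 + \left(32 + I\right) = 26 + I$)
$\frac{\left(2 + 30\right)^{2}}{X{\left(96,-94 \right)}} = \frac{\left(2 + 30\right)^{2}}{26 - 94} = \frac{32^{2}}{-68} = 1024 \left(- \frac{1}{68}\right) = - \frac{256}{17}$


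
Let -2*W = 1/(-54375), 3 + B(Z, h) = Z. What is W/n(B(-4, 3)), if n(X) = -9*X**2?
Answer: -1/47958750 ≈ -2.0851e-8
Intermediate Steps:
B(Z, h) = -3 + Z
W = 1/108750 (W = -1/2/(-54375) = -1/2*(-1/54375) = 1/108750 ≈ 9.1954e-6)
W/n(B(-4, 3)) = 1/(108750*((-9*(-3 - 4)**2))) = 1/(108750*((-9*(-7)**2))) = 1/(108750*((-9*49))) = (1/108750)/(-441) = (1/108750)*(-1/441) = -1/47958750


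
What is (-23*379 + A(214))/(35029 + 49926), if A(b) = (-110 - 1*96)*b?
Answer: -52801/84955 ≈ -0.62152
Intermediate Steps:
A(b) = -206*b (A(b) = (-110 - 96)*b = -206*b)
(-23*379 + A(214))/(35029 + 49926) = (-23*379 - 206*214)/(35029 + 49926) = (-8717 - 44084)/84955 = -52801*1/84955 = -52801/84955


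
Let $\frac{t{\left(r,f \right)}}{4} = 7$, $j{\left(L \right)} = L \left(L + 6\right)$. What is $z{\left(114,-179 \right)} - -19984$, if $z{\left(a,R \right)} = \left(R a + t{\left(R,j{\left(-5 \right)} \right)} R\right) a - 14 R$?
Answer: $-2875162$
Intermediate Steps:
$j{\left(L \right)} = L \left(6 + L\right)$
$t{\left(r,f \right)} = 28$ ($t{\left(r,f \right)} = 4 \cdot 7 = 28$)
$z{\left(a,R \right)} = - 14 R + a \left(28 R + R a\right)$ ($z{\left(a,R \right)} = \left(R a + 28 R\right) a - 14 R = \left(28 R + R a\right) a - 14 R = a \left(28 R + R a\right) - 14 R = - 14 R + a \left(28 R + R a\right)$)
$z{\left(114,-179 \right)} - -19984 = - 179 \left(-14 + 114^{2} + 28 \cdot 114\right) - -19984 = - 179 \left(-14 + 12996 + 3192\right) + 19984 = \left(-179\right) 16174 + 19984 = -2895146 + 19984 = -2875162$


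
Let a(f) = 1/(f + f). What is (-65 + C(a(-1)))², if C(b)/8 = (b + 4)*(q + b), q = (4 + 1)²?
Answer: 385641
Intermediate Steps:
q = 25 (q = 5² = 25)
a(f) = 1/(2*f)
C(b) = 8*(4 + b)*(25 + b) (C(b) = 8*((b + 4)*(25 + b)) = 8*((4 + b)*(25 + b)) = 8*(4 + b)*(25 + b))
(-65 + C(a(-1)))² = (-65 + (800 + 8*((½)/(-1))² + 232*((½)/(-1))))² = (-65 + (800 + 8*((½)*(-1))² + 232*((½)*(-1))))² = (-65 + (800 + 8*(-½)² + 232*(-½)))² = (-65 + (800 + 8*(¼) - 116))² = (-65 + (800 + 2 - 116))² = (-65 + 686)² = 621² = 385641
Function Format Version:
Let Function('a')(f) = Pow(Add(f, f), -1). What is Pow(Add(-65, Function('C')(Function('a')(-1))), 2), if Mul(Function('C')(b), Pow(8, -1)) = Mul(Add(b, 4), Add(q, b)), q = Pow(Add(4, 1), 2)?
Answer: 385641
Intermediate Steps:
q = 25 (q = Pow(5, 2) = 25)
Function('a')(f) = Mul(Rational(1, 2), Pow(f, -1)) (Function('a')(f) = Pow(Mul(2, f), -1) = Mul(Rational(1, 2), Pow(f, -1)))
Function('C')(b) = Mul(8, Add(4, b), Add(25, b)) (Function('C')(b) = Mul(8, Mul(Add(b, 4), Add(25, b))) = Mul(8, Mul(Add(4, b), Add(25, b))) = Mul(8, Add(4, b), Add(25, b)))
Pow(Add(-65, Function('C')(Function('a')(-1))), 2) = Pow(Add(-65, Add(800, Mul(8, Pow(Mul(Rational(1, 2), Pow(-1, -1)), 2)), Mul(232, Mul(Rational(1, 2), Pow(-1, -1))))), 2) = Pow(Add(-65, Add(800, Mul(8, Pow(Mul(Rational(1, 2), -1), 2)), Mul(232, Mul(Rational(1, 2), -1)))), 2) = Pow(Add(-65, Add(800, Mul(8, Pow(Rational(-1, 2), 2)), Mul(232, Rational(-1, 2)))), 2) = Pow(Add(-65, Add(800, Mul(8, Rational(1, 4)), -116)), 2) = Pow(Add(-65, Add(800, 2, -116)), 2) = Pow(Add(-65, 686), 2) = Pow(621, 2) = 385641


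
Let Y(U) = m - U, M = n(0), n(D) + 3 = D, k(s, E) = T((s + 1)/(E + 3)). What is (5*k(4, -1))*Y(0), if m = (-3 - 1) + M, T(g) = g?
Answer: -175/2 ≈ -87.500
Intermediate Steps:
k(s, E) = (1 + s)/(3 + E) (k(s, E) = (s + 1)/(E + 3) = (1 + s)/(3 + E))
n(D) = -3 + D
M = -3 (M = -3 + 0 = -3)
m = -7 (m = (-3 - 1) - 3 = -4 - 3 = -7)
Y(U) = -7 - U
(5*k(4, -1))*Y(0) = (5*((1 + 4)/(3 - 1)))*(-7 - 1*0) = (5*(5/2))*(-7 + 0) = (5*((½)*5))*(-7) = (5*(5/2))*(-7) = (25/2)*(-7) = -175/2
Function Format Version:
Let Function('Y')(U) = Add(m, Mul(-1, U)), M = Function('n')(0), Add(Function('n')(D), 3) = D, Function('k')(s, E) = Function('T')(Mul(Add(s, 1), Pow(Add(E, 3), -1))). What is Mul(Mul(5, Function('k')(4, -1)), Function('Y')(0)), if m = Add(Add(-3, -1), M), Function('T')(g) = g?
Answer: Rational(-175, 2) ≈ -87.500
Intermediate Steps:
Function('k')(s, E) = Mul(Pow(Add(3, E), -1), Add(1, s)) (Function('k')(s, E) = Mul(Add(s, 1), Pow(Add(E, 3), -1)) = Mul(Add(1, s), Pow(Add(3, E), -1)) = Mul(Pow(Add(3, E), -1), Add(1, s)))
Function('n')(D) = Add(-3, D)
M = -3 (M = Add(-3, 0) = -3)
m = -7 (m = Add(Add(-3, -1), -3) = Add(-4, -3) = -7)
Function('Y')(U) = Add(-7, Mul(-1, U))
Mul(Mul(5, Function('k')(4, -1)), Function('Y')(0)) = Mul(Mul(5, Mul(Pow(Add(3, -1), -1), Add(1, 4))), Add(-7, Mul(-1, 0))) = Mul(Mul(5, Mul(Pow(2, -1), 5)), Add(-7, 0)) = Mul(Mul(5, Mul(Rational(1, 2), 5)), -7) = Mul(Mul(5, Rational(5, 2)), -7) = Mul(Rational(25, 2), -7) = Rational(-175, 2)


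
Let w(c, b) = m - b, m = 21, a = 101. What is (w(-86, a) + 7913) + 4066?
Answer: 11899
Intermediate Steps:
w(c, b) = 21 - b
(w(-86, a) + 7913) + 4066 = ((21 - 1*101) + 7913) + 4066 = ((21 - 101) + 7913) + 4066 = (-80 + 7913) + 4066 = 7833 + 4066 = 11899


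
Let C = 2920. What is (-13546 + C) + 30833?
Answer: 20207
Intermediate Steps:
(-13546 + C) + 30833 = (-13546 + 2920) + 30833 = -10626 + 30833 = 20207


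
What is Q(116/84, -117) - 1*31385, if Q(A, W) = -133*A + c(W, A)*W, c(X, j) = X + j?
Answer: -378866/21 ≈ -18041.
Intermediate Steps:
Q(A, W) = -133*A + W*(A + W) (Q(A, W) = -133*A + (W + A)*W = -133*A + (A + W)*W = -133*A + W*(A + W))
Q(116/84, -117) - 1*31385 = (-15428/84 - 117*(116/84 - 117)) - 1*31385 = (-15428/84 - 117*(116*(1/84) - 117)) - 31385 = (-133*29/21 - 117*(29/21 - 117)) - 31385 = (-551/3 - 117*(-2428/21)) - 31385 = (-551/3 + 94692/7) - 31385 = 280219/21 - 31385 = -378866/21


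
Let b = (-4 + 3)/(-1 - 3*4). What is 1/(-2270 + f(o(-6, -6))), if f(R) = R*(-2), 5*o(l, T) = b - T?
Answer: -65/147708 ≈ -0.00044006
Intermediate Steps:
b = 1/13 (b = -1/(-1 - 12) = -1/(-13) = -1*(-1/13) = 1/13 ≈ 0.076923)
o(l, T) = 1/65 - T/5 (o(l, T) = (1/13 - T)/5 = 1/65 - T/5)
f(R) = -2*R
1/(-2270 + f(o(-6, -6))) = 1/(-2270 - 2*(1/65 - 1/5*(-6))) = 1/(-2270 - 2*(1/65 + 6/5)) = 1/(-2270 - 2*79/65) = 1/(-2270 - 158/65) = 1/(-147708/65) = -65/147708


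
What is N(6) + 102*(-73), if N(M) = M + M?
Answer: -7434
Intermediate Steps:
N(M) = 2*M
N(6) + 102*(-73) = 2*6 + 102*(-73) = 12 - 7446 = -7434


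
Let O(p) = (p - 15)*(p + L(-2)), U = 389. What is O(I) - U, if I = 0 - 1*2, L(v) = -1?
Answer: -338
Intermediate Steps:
I = -2 (I = 0 - 2 = -2)
O(p) = (-1 + p)*(-15 + p) (O(p) = (p - 15)*(p - 1) = (-15 + p)*(-1 + p) = (-1 + p)*(-15 + p))
O(I) - U = (15 + (-2)² - 16*(-2)) - 1*389 = (15 + 4 + 32) - 389 = 51 - 389 = -338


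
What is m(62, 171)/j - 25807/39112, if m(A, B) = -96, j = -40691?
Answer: -1046357885/1591506392 ≈ -0.65746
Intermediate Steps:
m(62, 171)/j - 25807/39112 = -96/(-40691) - 25807/39112 = -96*(-1/40691) - 25807*1/39112 = 96/40691 - 25807/39112 = -1046357885/1591506392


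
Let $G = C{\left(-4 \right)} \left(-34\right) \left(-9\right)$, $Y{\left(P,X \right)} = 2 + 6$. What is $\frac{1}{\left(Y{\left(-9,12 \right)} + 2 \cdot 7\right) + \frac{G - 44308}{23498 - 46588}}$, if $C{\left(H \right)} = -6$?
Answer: $\frac{11545}{277062} \approx 0.041669$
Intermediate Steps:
$Y{\left(P,X \right)} = 8$
$G = -1836$ ($G = \left(-6\right) \left(-34\right) \left(-9\right) = 204 \left(-9\right) = -1836$)
$\frac{1}{\left(Y{\left(-9,12 \right)} + 2 \cdot 7\right) + \frac{G - 44308}{23498 - 46588}} = \frac{1}{\left(8 + 2 \cdot 7\right) + \frac{-1836 - 44308}{23498 - 46588}} = \frac{1}{\left(8 + 14\right) - \frac{46144}{-23090}} = \frac{1}{22 - - \frac{23072}{11545}} = \frac{1}{22 + \frac{23072}{11545}} = \frac{1}{\frac{277062}{11545}} = \frac{11545}{277062}$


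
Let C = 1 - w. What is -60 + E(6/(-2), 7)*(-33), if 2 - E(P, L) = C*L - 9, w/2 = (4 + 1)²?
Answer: -11742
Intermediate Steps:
w = 50 (w = 2*(4 + 1)² = 2*5² = 2*25 = 50)
C = -49 (C = 1 - 1*50 = 1 - 50 = -49)
E(P, L) = 11 + 49*L (E(P, L) = 2 - (-49*L - 9) = 2 - (-9 - 49*L) = 2 + (9 + 49*L) = 11 + 49*L)
-60 + E(6/(-2), 7)*(-33) = -60 + (11 + 49*7)*(-33) = -60 + (11 + 343)*(-33) = -60 + 354*(-33) = -60 - 11682 = -11742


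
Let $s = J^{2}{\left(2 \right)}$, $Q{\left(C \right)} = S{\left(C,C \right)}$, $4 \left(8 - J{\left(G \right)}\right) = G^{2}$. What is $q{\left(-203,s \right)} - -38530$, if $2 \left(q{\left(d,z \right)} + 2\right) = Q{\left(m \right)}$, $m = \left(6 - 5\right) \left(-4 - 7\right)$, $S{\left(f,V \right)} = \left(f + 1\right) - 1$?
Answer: $\frac{77045}{2} \approx 38523.0$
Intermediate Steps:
$J{\left(G \right)} = 8 - \frac{G^{2}}{4}$
$S{\left(f,V \right)} = f$ ($S{\left(f,V \right)} = \left(1 + f\right) - 1 = f$)
$m = -11$ ($m = 1 \left(-11\right) = -11$)
$Q{\left(C \right)} = C$
$s = 49$ ($s = \left(8 - \frac{2^{2}}{4}\right)^{2} = \left(8 - 1\right)^{2} = 7^{2} = 49$)
$q{\left(d,z \right)} = - \frac{15}{2}$ ($q{\left(d,z \right)} = -2 + \frac{1}{2} \left(-11\right) = -2 - \frac{11}{2} = - \frac{15}{2}$)
$q{\left(-203,s \right)} - -38530 = - \frac{15}{2} - -38530 = - \frac{15}{2} + 38530 = \frac{77045}{2}$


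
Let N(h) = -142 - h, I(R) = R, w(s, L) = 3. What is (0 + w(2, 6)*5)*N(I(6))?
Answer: -2220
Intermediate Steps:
(0 + w(2, 6)*5)*N(I(6)) = (0 + 3*5)*(-142 - 1*6) = (0 + 15)*(-142 - 6) = 15*(-148) = -2220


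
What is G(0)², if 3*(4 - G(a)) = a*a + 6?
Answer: 4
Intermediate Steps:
G(a) = 2 - a²/3 (G(a) = 4 - (a*a + 6)/3 = 4 - (a² + 6)/3 = 4 - (6 + a²)/3 = 4 + (-2 - a²/3) = 2 - a²/3)
G(0)² = (2 - ⅓*0²)² = (2 - ⅓*0)² = (2 + 0)² = 2² = 4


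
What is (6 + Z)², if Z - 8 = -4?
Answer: 100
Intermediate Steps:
Z = 4 (Z = 8 - 4 = 4)
(6 + Z)² = (6 + 4)² = 10² = 100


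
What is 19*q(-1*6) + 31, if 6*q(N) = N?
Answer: 12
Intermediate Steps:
q(N) = N/6
19*q(-1*6) + 31 = 19*((-1*6)/6) + 31 = 19*((1/6)*(-6)) + 31 = 19*(-1) + 31 = -19 + 31 = 12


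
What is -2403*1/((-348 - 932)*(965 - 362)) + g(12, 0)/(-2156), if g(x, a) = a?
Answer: 267/85760 ≈ 0.0031133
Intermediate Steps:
-2403*1/((-348 - 932)*(965 - 362)) + g(12, 0)/(-2156) = -2403*1/((-348 - 932)*(965 - 362)) + 0/(-2156) = -2403/(603*(-1280)) + 0*(-1/2156) = -2403/(-771840) + 0 = -2403*(-1/771840) + 0 = 267/85760 + 0 = 267/85760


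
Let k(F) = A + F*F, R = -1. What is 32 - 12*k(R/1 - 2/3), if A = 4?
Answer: -148/3 ≈ -49.333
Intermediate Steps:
k(F) = 4 + F² (k(F) = 4 + F*F = 4 + F²)
32 - 12*k(R/1 - 2/3) = 32 - 12*(4 + (-1/1 - 2/3)²) = 32 - 12*(4 + (-1*1 - 2*⅓)²) = 32 - 12*(4 + (-1 - ⅔)²) = 32 - 12*(4 + (-5/3)²) = 32 - 12*(4 + 25/9) = 32 - 12*61/9 = 32 - 244/3 = -148/3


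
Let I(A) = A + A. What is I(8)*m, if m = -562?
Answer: -8992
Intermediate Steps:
I(A) = 2*A
I(8)*m = (2*8)*(-562) = 16*(-562) = -8992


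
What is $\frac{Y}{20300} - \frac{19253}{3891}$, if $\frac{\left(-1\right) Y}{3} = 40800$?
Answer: $- \frac{8670943}{789873} \approx -10.978$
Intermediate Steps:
$Y = -122400$ ($Y = \left(-3\right) 40800 = -122400$)
$\frac{Y}{20300} - \frac{19253}{3891} = - \frac{122400}{20300} - \frac{19253}{3891} = \left(-122400\right) \frac{1}{20300} - \frac{19253}{3891} = - \frac{1224}{203} - \frac{19253}{3891} = - \frac{8670943}{789873}$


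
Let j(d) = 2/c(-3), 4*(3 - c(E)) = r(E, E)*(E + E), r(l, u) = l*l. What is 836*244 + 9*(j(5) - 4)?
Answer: 2243440/11 ≈ 2.0395e+5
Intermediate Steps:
r(l, u) = l²
c(E) = 3 - E³/2 (c(E) = 3 - E²*(E + E)/4 = 3 - E²*2*E/4 = 3 - E³/2)
j(d) = 4/33 (j(d) = 2/(3 - ½*(-3)³) = 2/(3 - ½*(-27)) = 2/(3 + 27/2) = 2/(33/2) = 2*(2/33) = 4/33)
836*244 + 9*(j(5) - 4) = 836*244 + 9*(4/33 - 4) = 203984 + 9*(-128/33) = 203984 - 384/11 = 2243440/11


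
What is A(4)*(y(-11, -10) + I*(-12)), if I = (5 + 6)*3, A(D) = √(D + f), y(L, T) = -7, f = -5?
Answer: -403*I ≈ -403.0*I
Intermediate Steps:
A(D) = √(-5 + D) (A(D) = √(D - 5) = √(-5 + D))
I = 33 (I = 11*3 = 33)
A(4)*(y(-11, -10) + I*(-12)) = √(-5 + 4)*(-7 + 33*(-12)) = √(-1)*(-7 - 396) = I*(-403) = -403*I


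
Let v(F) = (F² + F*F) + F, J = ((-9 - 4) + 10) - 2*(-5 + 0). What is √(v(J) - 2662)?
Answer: I*√2557 ≈ 50.567*I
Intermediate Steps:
J = 7 (J = (-13 + 10) - 2*(-5) = -3 + 10 = 7)
v(F) = F + 2*F² (v(F) = (F² + F²) + F = 2*F² + F = F + 2*F²)
√(v(J) - 2662) = √(7*(1 + 2*7) - 2662) = √(7*(1 + 14) - 2662) = √(7*15 - 2662) = √(105 - 2662) = √(-2557) = I*√2557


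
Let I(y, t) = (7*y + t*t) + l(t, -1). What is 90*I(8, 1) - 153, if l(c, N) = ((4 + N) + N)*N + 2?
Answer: 4977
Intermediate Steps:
l(c, N) = 2 + N*(4 + 2*N) (l(c, N) = (4 + 2*N)*N + 2 = N*(4 + 2*N) + 2 = 2 + N*(4 + 2*N))
I(y, t) = t² + 7*y (I(y, t) = (7*y + t*t) + (2 + 2*(-1)² + 4*(-1)) = (7*y + t²) + (2 + 2*1 - 4) = (t² + 7*y) + (2 + 2 - 4) = (t² + 7*y) + 0 = t² + 7*y)
90*I(8, 1) - 153 = 90*(1² + 7*8) - 153 = 90*(1 + 56) - 153 = 90*57 - 153 = 5130 - 153 = 4977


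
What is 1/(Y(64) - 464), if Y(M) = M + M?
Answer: -1/336 ≈ -0.0029762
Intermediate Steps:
Y(M) = 2*M
1/(Y(64) - 464) = 1/(2*64 - 464) = 1/(128 - 464) = 1/(-336) = -1/336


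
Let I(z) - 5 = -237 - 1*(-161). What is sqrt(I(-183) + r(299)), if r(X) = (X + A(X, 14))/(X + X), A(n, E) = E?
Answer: I*sqrt(25202710)/598 ≈ 8.395*I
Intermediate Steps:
I(z) = -71 (I(z) = 5 + (-237 - 1*(-161)) = 5 + (-237 + 161) = 5 - 76 = -71)
r(X) = (14 + X)/(2*X) (r(X) = (X + 14)/(X + X) = (14 + X)/((2*X)) = (14 + X)*(1/(2*X)) = (14 + X)/(2*X))
sqrt(I(-183) + r(299)) = sqrt(-71 + (1/2)*(14 + 299)/299) = sqrt(-71 + (1/2)*(1/299)*313) = sqrt(-71 + 313/598) = sqrt(-42145/598) = I*sqrt(25202710)/598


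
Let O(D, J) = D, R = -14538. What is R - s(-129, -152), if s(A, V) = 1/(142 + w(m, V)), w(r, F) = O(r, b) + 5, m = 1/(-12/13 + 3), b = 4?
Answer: -57890343/3982 ≈ -14538.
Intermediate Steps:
m = 13/27 (m = 1/(-12*1/13 + 3) = 1/(-12/13 + 3) = 1/(27/13) = 13/27 ≈ 0.48148)
w(r, F) = 5 + r (w(r, F) = r + 5 = 5 + r)
s(A, V) = 27/3982 (s(A, V) = 1/(142 + (5 + 13/27)) = 1/(142 + 148/27) = 1/(3982/27) = 27/3982)
R - s(-129, -152) = -14538 - 1*27/3982 = -14538 - 27/3982 = -57890343/3982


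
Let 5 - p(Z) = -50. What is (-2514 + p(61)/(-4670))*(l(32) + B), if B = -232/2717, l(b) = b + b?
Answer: -203879698036/1268839 ≈ -1.6068e+5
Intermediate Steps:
l(b) = 2*b
B = -232/2717 (B = -232*1/2717 = -232/2717 ≈ -0.085388)
p(Z) = 55 (p(Z) = 5 - 1*(-50) = 5 + 50 = 55)
(-2514 + p(61)/(-4670))*(l(32) + B) = (-2514 + 55/(-4670))*(2*32 - 232/2717) = (-2514 + 55*(-1/4670))*(64 - 232/2717) = (-2514 - 11/934)*(173656/2717) = -2348087/934*173656/2717 = -203879698036/1268839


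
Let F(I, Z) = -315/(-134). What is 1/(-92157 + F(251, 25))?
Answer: -134/12348723 ≈ -1.0851e-5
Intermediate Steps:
F(I, Z) = 315/134 (F(I, Z) = -315*(-1/134) = 315/134)
1/(-92157 + F(251, 25)) = 1/(-92157 + 315/134) = 1/(-12348723/134) = -134/12348723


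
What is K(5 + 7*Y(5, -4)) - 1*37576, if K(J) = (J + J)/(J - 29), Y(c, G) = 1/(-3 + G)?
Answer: -939408/25 ≈ -37576.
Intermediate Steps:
K(J) = 2*J/(-29 + J) (K(J) = (2*J)/(-29 + J) = 2*J/(-29 + J))
K(5 + 7*Y(5, -4)) - 1*37576 = 2*(5 + 7/(-3 - 4))/(-29 + (5 + 7/(-3 - 4))) - 1*37576 = 2*(5 + 7/(-7))/(-29 + (5 + 7/(-7))) - 37576 = 2*(5 + 7*(-⅐))/(-29 + (5 + 7*(-⅐))) - 37576 = 2*(5 - 1)/(-29 + (5 - 1)) - 37576 = 2*4/(-29 + 4) - 37576 = 2*4/(-25) - 37576 = 2*4*(-1/25) - 37576 = -8/25 - 37576 = -939408/25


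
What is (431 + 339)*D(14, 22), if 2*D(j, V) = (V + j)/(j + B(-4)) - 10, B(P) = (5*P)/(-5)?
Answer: -3080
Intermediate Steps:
B(P) = -P (B(P) = (5*P)*(-⅕) = -P)
D(j, V) = -5 + (V + j)/(2*(4 + j)) (D(j, V) = ((V + j)/(j - 1*(-4)) - 10)/2 = ((V + j)/(j + 4) - 10)/2 = ((V + j)/(4 + j) - 10)/2 = (-10 + (V + j)/(4 + j))/2 = -5 + (V + j)/(2*(4 + j)))
(431 + 339)*D(14, 22) = (431 + 339)*((-40 + 22 - 9*14)/(2*(4 + 14))) = 770*((½)*(-40 + 22 - 126)/18) = 770*((½)*(1/18)*(-144)) = 770*(-4) = -3080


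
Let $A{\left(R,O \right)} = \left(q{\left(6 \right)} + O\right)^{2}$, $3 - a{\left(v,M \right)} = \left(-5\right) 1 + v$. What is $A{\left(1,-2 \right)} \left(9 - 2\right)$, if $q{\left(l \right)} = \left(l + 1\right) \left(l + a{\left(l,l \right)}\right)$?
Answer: $20412$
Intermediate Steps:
$a{\left(v,M \right)} = 8 - v$ ($a{\left(v,M \right)} = 3 - \left(\left(-5\right) 1 + v\right) = 3 - \left(-5 + v\right) = 8 - v$)
$q{\left(l \right)} = 8 + 8 l$ ($q{\left(l \right)} = \left(l + 1\right) \left(l - \left(-8 + l\right)\right) = \left(1 + l\right) 8 = 8 + 8 l$)
$A{\left(R,O \right)} = \left(56 + O\right)^{2}$ ($A{\left(R,O \right)} = \left(\left(8 + 8 \cdot 6\right) + O\right)^{2} = \left(\left(8 + 48\right) + O\right)^{2} = \left(56 + O\right)^{2}$)
$A{\left(1,-2 \right)} \left(9 - 2\right) = \left(56 - 2\right)^{2} \left(9 - 2\right) = 54^{2} \cdot 7 = 2916 \cdot 7 = 20412$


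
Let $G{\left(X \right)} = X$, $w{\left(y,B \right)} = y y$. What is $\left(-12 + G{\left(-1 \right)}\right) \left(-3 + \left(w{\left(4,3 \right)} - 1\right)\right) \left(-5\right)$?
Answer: $780$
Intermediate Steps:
$w{\left(y,B \right)} = y^{2}$
$\left(-12 + G{\left(-1 \right)}\right) \left(-3 + \left(w{\left(4,3 \right)} - 1\right)\right) \left(-5\right) = \left(-12 - 1\right) \left(-3 + \left(4^{2} - 1\right)\right) \left(-5\right) = - 13 \left(-3 + \left(16 - 1\right)\right) \left(-5\right) = - 13 \left(-3 + 15\right) \left(-5\right) = - 13 \cdot 12 \left(-5\right) = \left(-13\right) \left(-60\right) = 780$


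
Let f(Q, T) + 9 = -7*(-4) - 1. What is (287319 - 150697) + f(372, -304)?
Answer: 136640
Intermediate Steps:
f(Q, T) = 18 (f(Q, T) = -9 + (-7*(-4) - 1) = -9 + (28 - 1) = -9 + 27 = 18)
(287319 - 150697) + f(372, -304) = (287319 - 150697) + 18 = 136622 + 18 = 136640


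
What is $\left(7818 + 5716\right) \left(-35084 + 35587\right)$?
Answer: $6807602$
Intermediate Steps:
$\left(7818 + 5716\right) \left(-35084 + 35587\right) = 13534 \cdot 503 = 6807602$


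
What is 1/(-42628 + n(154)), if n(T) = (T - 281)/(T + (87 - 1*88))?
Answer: -153/6522211 ≈ -2.3458e-5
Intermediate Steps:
n(T) = (-281 + T)/(-1 + T) (n(T) = (-281 + T)/(T + (87 - 88)) = (-281 + T)/(T - 1) = (-281 + T)/(-1 + T))
1/(-42628 + n(154)) = 1/(-42628 + (-281 + 154)/(-1 + 154)) = 1/(-42628 - 127/153) = 1/(-6522211/153) = -153/6522211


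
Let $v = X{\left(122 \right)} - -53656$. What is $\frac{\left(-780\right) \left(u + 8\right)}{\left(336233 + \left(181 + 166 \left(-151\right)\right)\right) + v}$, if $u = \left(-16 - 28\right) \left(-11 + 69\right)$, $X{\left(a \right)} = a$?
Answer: $\frac{992160}{182563} \approx 5.4346$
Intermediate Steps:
$u = -2552$ ($u = \left(-44\right) 58 = -2552$)
$v = 53778$ ($v = 122 - -53656 = 122 + 53656 = 53778$)
$\frac{\left(-780\right) \left(u + 8\right)}{\left(336233 + \left(181 + 166 \left(-151\right)\right)\right) + v} = \frac{\left(-780\right) \left(-2552 + 8\right)}{\left(336233 + \left(181 + 166 \left(-151\right)\right)\right) + 53778} = \frac{\left(-780\right) \left(-2544\right)}{\left(336233 + \left(181 - 25066\right)\right) + 53778} = \frac{1984320}{\left(336233 - 24885\right) + 53778} = \frac{1984320}{311348 + 53778} = \frac{1984320}{365126} = 1984320 \cdot \frac{1}{365126} = \frac{992160}{182563}$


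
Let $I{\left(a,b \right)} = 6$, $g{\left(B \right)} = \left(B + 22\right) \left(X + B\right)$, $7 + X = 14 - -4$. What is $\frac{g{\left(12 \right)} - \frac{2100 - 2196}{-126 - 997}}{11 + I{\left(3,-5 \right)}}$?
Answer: $\frac{878090}{19091} \approx 45.995$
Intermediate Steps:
$X = 11$ ($X = -7 + \left(14 - -4\right) = -7 + \left(14 + 4\right) = -7 + 18 = 11$)
$g{\left(B \right)} = \left(11 + B\right) \left(22 + B\right)$ ($g{\left(B \right)} = \left(B + 22\right) \left(11 + B\right) = \left(22 + B\right) \left(11 + B\right) = \left(11 + B\right) \left(22 + B\right)$)
$\frac{g{\left(12 \right)} - \frac{2100 - 2196}{-126 - 997}}{11 + I{\left(3,-5 \right)}} = \frac{\left(242 + 12^{2} + 33 \cdot 12\right) - \frac{2100 - 2196}{-126 - 997}}{11 + 6} = \frac{\left(242 + 144 + 396\right) - - \frac{96}{-1123}}{17} = \left(782 - \left(-96\right) \left(- \frac{1}{1123}\right)\right) \frac{1}{17} = \left(782 - \frac{96}{1123}\right) \frac{1}{17} = \frac{878090}{1123} \cdot \frac{1}{17} = \frac{878090}{19091}$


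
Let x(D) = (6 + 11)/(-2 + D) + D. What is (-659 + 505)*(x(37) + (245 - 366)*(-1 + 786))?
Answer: 73109586/5 ≈ 1.4622e+7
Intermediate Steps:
x(D) = D + 17/(-2 + D) (x(D) = 17/(-2 + D) + D = D + 17/(-2 + D))
(-659 + 505)*(x(37) + (245 - 366)*(-1 + 786)) = (-659 + 505)*((17 + 37² - 2*37)/(-2 + 37) + (245 - 366)*(-1 + 786)) = -154*((17 + 1369 - 74)/35 - 121*785) = -154*((1/35)*1312 - 94985) = -154*(1312/35 - 94985) = -154*(-3323163/35) = 73109586/5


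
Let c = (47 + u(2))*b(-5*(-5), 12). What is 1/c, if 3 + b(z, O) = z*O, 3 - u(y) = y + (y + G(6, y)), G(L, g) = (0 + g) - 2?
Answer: 1/13662 ≈ 7.3196e-5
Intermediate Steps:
G(L, g) = -2 + g (G(L, g) = g - 2 = -2 + g)
u(y) = 5 - 3*y (u(y) = 3 - (y + (y + (-2 + y))) = 3 - (y + (-2 + 2*y)) = 3 - (-2 + 3*y) = 3 + (2 - 3*y) = 5 - 3*y)
b(z, O) = -3 + O*z (b(z, O) = -3 + z*O = -3 + O*z)
c = 13662 (c = (47 + (5 - 3*2))*(-3 + 12*(-5*(-5))) = (47 + (5 - 6))*(-3 + 12*25) = (47 - 1)*(-3 + 300) = 46*297 = 13662)
1/c = 1/13662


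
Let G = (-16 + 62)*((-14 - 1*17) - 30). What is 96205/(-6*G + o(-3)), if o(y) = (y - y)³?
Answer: 96205/16836 ≈ 5.7142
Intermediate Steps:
o(y) = 0 (o(y) = 0³ = 0)
G = -2806 (G = 46*((-14 - 17) - 30) = 46*(-31 - 30) = 46*(-61) = -2806)
96205/(-6*G + o(-3)) = 96205/(-6*(-2806) + 0) = 96205/(16836 + 0) = 96205/16836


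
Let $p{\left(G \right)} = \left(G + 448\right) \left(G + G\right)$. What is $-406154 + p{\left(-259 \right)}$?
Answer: $-504056$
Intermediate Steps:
$p{\left(G \right)} = 2 G \left(448 + G\right)$ ($p{\left(G \right)} = \left(448 + G\right) 2 G = 2 G \left(448 + G\right)$)
$-406154 + p{\left(-259 \right)} = -406154 + 2 \left(-259\right) \left(448 - 259\right) = -406154 + 2 \left(-259\right) 189 = -406154 - 97902 = -504056$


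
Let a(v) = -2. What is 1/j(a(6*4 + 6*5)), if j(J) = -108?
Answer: -1/108 ≈ -0.0092593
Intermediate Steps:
1/j(a(6*4 + 6*5)) = 1/(-108) = -1/108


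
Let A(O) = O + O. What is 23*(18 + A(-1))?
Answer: 368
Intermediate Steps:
A(O) = 2*O
23*(18 + A(-1)) = 23*(18 + 2*(-1)) = 23*(18 - 2) = 23*16 = 368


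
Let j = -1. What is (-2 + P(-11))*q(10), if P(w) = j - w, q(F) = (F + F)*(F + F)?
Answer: 3200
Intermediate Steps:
q(F) = 4*F**2 (q(F) = (2*F)*(2*F) = 4*F**2)
P(w) = -1 - w
(-2 + P(-11))*q(10) = (-2 + (-1 - 1*(-11)))*(4*10**2) = (-2 + (-1 + 11))*(4*100) = (-2 + 10)*400 = 8*400 = 3200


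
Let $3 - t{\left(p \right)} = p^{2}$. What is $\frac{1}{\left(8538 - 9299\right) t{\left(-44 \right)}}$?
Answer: $\frac{1}{1471013} \approx 6.798 \cdot 10^{-7}$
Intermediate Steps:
$t{\left(p \right)} = 3 - p^{2}$
$\frac{1}{\left(8538 - 9299\right) t{\left(-44 \right)}} = \frac{1}{\left(8538 - 9299\right) \left(3 - \left(-44\right)^{2}\right)} = \frac{1}{\left(-761\right) \left(3 - 1936\right)} = - \frac{1}{761 \left(3 - 1936\right)} = - \frac{1}{761 \left(-1933\right)} = \left(- \frac{1}{761}\right) \left(- \frac{1}{1933}\right) = \frac{1}{1471013}$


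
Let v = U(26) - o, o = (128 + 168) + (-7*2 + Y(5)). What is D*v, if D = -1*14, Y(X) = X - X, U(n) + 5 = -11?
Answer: 4172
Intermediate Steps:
U(n) = -16 (U(n) = -5 - 11 = -16)
Y(X) = 0
o = 282 (o = (128 + 168) + (-7*2 + 0) = 296 + (-14 + 0) = 296 - 14 = 282)
D = -14
v = -298 (v = -16 - 1*282 = -16 - 282 = -298)
D*v = -14*(-298) = 4172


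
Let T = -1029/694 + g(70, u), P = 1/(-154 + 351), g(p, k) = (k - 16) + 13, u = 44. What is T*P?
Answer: 27425/136718 ≈ 0.20060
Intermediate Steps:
g(p, k) = -3 + k (g(p, k) = (-16 + k) + 13 = -3 + k)
P = 1/197 ≈ 0.0050761
T = 27425/694 (T = -1029/694 + (-3 + 44) = -1029*1/694 + 41 = -1029/694 + 41 = 27425/694 ≈ 39.517)
T*P = (27425/694)*(1/197) = 27425/136718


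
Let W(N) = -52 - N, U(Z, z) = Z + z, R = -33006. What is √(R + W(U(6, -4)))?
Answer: 2*I*√8265 ≈ 181.82*I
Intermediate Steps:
√(R + W(U(6, -4))) = √(-33006 + (-52 - (6 - 4))) = √(-33006 + (-52 - 1*2)) = √(-33006 + (-52 - 2)) = √(-33006 - 54) = √(-33060) = 2*I*√8265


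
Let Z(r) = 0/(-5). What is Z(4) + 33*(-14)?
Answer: -462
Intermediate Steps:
Z(r) = 0 (Z(r) = 0*(-⅕) = 0)
Z(4) + 33*(-14) = 0 + 33*(-14) = 0 - 462 = -462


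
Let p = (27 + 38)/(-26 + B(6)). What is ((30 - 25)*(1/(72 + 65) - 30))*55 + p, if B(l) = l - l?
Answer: -2260635/274 ≈ -8250.5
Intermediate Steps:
B(l) = 0
p = -5/2 (p = (27 + 38)/(-26 + 0) = 65/(-26) = 65*(-1/26) = -5/2 ≈ -2.5000)
((30 - 25)*(1/(72 + 65) - 30))*55 + p = ((30 - 25)*(1/(72 + 65) - 30))*55 - 5/2 = (5*(1/137 - 30))*55 - 5/2 = (5*(-4109/137))*55 - 5/2 = -20545/137*55 - 5/2 = -1129975/137 - 5/2 = -2260635/274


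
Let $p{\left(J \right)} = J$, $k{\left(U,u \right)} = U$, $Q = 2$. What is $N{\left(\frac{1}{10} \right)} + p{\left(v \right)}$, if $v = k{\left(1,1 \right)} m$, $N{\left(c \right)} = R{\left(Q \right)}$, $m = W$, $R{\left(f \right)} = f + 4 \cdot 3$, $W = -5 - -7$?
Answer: $16$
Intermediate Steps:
$W = 2$ ($W = -5 + 7 = 2$)
$R{\left(f \right)} = 12 + f$ ($R{\left(f \right)} = f + 12 = 12 + f$)
$m = 2$
$N{\left(c \right)} = 14$ ($N{\left(c \right)} = 12 + 2 = 14$)
$v = 2$ ($v = 1 \cdot 2 = 2$)
$N{\left(\frac{1}{10} \right)} + p{\left(v \right)} = 14 + 2 = 16$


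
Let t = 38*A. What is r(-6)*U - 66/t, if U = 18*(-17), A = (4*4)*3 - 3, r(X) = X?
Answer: 523249/285 ≈ 1836.0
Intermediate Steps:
A = 45 (A = 16*3 - 3 = 48 - 3 = 45)
t = 1710 (t = 38*45 = 1710)
U = -306
r(-6)*U - 66/t = -6*(-306) - 66/1710 = 1836 - 66*1/1710 = 1836 - 11/285 = 523249/285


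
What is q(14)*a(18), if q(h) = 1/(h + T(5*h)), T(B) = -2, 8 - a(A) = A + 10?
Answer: -5/3 ≈ -1.6667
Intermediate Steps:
a(A) = -2 - A (a(A) = 8 - (A + 10) = 8 - (10 + A) = 8 + (-10 - A) = -2 - A)
q(h) = 1/(-2 + h) (q(h) = 1/(h - 2) = 1/(-2 + h))
q(14)*a(18) = (-2 - 1*18)/(-2 + 14) = (-2 - 18)/12 = (1/12)*(-20) = -5/3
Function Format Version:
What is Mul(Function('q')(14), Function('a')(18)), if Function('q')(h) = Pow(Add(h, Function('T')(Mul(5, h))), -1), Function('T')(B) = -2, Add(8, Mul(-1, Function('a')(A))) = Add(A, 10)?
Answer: Rational(-5, 3) ≈ -1.6667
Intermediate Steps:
Function('a')(A) = Add(-2, Mul(-1, A)) (Function('a')(A) = Add(8, Mul(-1, Add(A, 10))) = Add(8, Mul(-1, Add(10, A))) = Add(8, Add(-10, Mul(-1, A))) = Add(-2, Mul(-1, A)))
Function('q')(h) = Pow(Add(-2, h), -1) (Function('q')(h) = Pow(Add(h, -2), -1) = Pow(Add(-2, h), -1))
Mul(Function('q')(14), Function('a')(18)) = Mul(Pow(Add(-2, 14), -1), Add(-2, Mul(-1, 18))) = Mul(Pow(12, -1), Add(-2, -18)) = Mul(Rational(1, 12), -20) = Rational(-5, 3)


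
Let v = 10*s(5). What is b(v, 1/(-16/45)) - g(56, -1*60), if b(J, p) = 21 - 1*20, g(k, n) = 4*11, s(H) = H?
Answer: -43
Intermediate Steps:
g(k, n) = 44
v = 50 (v = 10*5 = 50)
b(J, p) = 1 (b(J, p) = 21 - 20 = 1)
b(v, 1/(-16/45)) - g(56, -1*60) = 1 - 1*44 = 1 - 44 = -43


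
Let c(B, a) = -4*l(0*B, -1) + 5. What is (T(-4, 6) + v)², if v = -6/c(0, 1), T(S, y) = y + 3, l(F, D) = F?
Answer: 1521/25 ≈ 60.840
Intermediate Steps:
c(B, a) = 5 (c(B, a) = -0*B + 5 = -4*0 + 5 = 0 + 5 = 5)
T(S, y) = 3 + y
v = -6/5 ≈ -1.2000
(T(-4, 6) + v)² = ((3 + 6) - 6/5)² = (9 - 6/5)² = (39/5)² = 1521/25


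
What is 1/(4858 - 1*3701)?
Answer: 1/1157 ≈ 0.00086430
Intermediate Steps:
1/(4858 - 1*3701) = 1/(4858 - 3701) = 1/1157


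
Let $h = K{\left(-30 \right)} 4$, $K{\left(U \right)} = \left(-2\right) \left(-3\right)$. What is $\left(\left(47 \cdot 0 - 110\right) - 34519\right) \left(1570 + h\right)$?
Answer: $-55198626$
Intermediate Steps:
$K{\left(U \right)} = 6$
$h = 24$ ($h = 6 \cdot 4 = 24$)
$\left(\left(47 \cdot 0 - 110\right) - 34519\right) \left(1570 + h\right) = \left(\left(47 \cdot 0 - 110\right) - 34519\right) \left(1570 + 24\right) = \left(\left(0 - 110\right) - 34519\right) 1594 = \left(-110 - 34519\right) 1594 = \left(-34629\right) 1594 = -55198626$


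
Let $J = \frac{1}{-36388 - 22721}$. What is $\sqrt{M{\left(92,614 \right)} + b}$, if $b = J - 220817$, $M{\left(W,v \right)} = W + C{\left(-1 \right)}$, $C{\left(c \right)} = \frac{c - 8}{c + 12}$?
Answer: $\frac{i \sqrt{93313768699097133}}{650199} \approx 469.81 i$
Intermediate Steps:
$C{\left(c \right)} = \frac{-8 + c}{12 + c}$
$M{\left(W,v \right)} = - \frac{9}{11} + W$ ($M{\left(W,v \right)} = W + \frac{-8 - 1}{12 - 1} = W + \frac{1}{11} \left(-9\right) = W - \frac{9}{11} = - \frac{9}{11} + W$)
$J = - \frac{1}{59109}$ ($J = \frac{1}{-59109} = - \frac{1}{59109} \approx -1.6918 \cdot 10^{-5}$)
$b = - \frac{13052272054}{59109}$ ($b = - \frac{1}{59109} - 220817 = - \frac{13052272054}{59109} \approx -2.2082 \cdot 10^{5}$)
$\sqrt{M{\left(92,614 \right)} + b} = \sqrt{\left(- \frac{9}{11} + 92\right) - \frac{13052272054}{59109}} = \sqrt{\frac{1003}{11} - \frac{13052272054}{59109}} = \sqrt{- \frac{143515706267}{650199}} = \frac{i \sqrt{93313768699097133}}{650199}$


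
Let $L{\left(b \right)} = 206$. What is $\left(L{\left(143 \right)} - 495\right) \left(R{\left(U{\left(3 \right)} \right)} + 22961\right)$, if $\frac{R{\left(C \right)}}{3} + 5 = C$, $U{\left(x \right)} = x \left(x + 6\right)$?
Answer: $-6654803$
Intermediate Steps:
$U{\left(x \right)} = x \left(6 + x\right)$
$R{\left(C \right)} = -15 + 3 C$
$\left(L{\left(143 \right)} - 495\right) \left(R{\left(U{\left(3 \right)} \right)} + 22961\right) = \left(206 - 495\right) \left(\left(-15 + 3 \cdot 3 \left(6 + 3\right)\right) + 22961\right) = - 289 \left(\left(-15 + 3 \cdot 3 \cdot 9\right) + 22961\right) = - 289 \left(\left(-15 + 3 \cdot 27\right) + 22961\right) = - 289 \left(\left(-15 + 81\right) + 22961\right) = - 289 \left(66 + 22961\right) = \left(-289\right) 23027 = -6654803$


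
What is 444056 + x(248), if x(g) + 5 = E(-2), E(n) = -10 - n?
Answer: 444043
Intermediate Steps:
x(g) = -13 (x(g) = -5 + (-10 - 1*(-2)) = -5 + (-10 + 2) = -5 - 8 = -13)
444056 + x(248) = 444056 - 13 = 444043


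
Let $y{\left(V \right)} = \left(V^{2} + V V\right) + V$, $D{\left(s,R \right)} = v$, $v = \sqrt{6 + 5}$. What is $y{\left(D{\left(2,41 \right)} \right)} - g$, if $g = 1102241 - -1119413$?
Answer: $-2221632 + \sqrt{11} \approx -2.2216 \cdot 10^{6}$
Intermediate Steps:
$v = \sqrt{11} \approx 3.3166$
$D{\left(s,R \right)} = \sqrt{11}$
$y{\left(V \right)} = V + 2 V^{2}$ ($y{\left(V \right)} = \left(V^{2} + V^{2}\right) + V = 2 V^{2} + V = V + 2 V^{2}$)
$g = 2221654$ ($g = 1102241 + 1119413 = 2221654$)
$y{\left(D{\left(2,41 \right)} \right)} - g = \sqrt{11} \left(1 + 2 \sqrt{11}\right) - 2221654 = -2221654 + \sqrt{11} \left(1 + 2 \sqrt{11}\right)$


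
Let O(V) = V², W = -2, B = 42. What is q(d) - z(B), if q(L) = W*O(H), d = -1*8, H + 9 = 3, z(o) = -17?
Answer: -55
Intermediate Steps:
H = -6 (H = -9 + 3 = -6)
d = -8
q(L) = -72 (q(L) = -2*(-6)² = -2*36 = -72)
q(d) - z(B) = -72 - 1*(-17) = -72 + 17 = -55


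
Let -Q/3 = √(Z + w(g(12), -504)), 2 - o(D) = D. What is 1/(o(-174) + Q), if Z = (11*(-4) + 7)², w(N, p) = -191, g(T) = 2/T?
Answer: 88/10187 + 3*√1178/20374 ≈ 0.013692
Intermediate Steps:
o(D) = 2 - D
Z = 1369 (Z = (-44 + 7)² = (-37)² = 1369)
Q = -3*√1178 (Q = -3*√(1369 - 191) = -3*√1178 ≈ -102.97)
1/(o(-174) + Q) = 1/((2 - 1*(-174)) - 3*√1178) = 1/((2 + 174) - 3*√1178) = 1/(176 - 3*√1178)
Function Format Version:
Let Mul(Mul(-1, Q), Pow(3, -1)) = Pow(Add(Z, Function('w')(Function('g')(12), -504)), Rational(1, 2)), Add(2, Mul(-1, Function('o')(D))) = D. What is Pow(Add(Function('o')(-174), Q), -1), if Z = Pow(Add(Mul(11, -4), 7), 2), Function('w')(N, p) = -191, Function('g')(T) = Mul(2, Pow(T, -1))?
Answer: Add(Rational(88, 10187), Mul(Rational(3, 20374), Pow(1178, Rational(1, 2)))) ≈ 0.013692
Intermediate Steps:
Function('o')(D) = Add(2, Mul(-1, D))
Z = 1369 (Z = Pow(Add(-44, 7), 2) = Pow(-37, 2) = 1369)
Q = Mul(-3, Pow(1178, Rational(1, 2))) (Q = Mul(-3, Pow(Add(1369, -191), Rational(1, 2))) = Mul(-3, Pow(1178, Rational(1, 2))) ≈ -102.97)
Pow(Add(Function('o')(-174), Q), -1) = Pow(Add(Add(2, Mul(-1, -174)), Mul(-3, Pow(1178, Rational(1, 2)))), -1) = Pow(Add(Add(2, 174), Mul(-3, Pow(1178, Rational(1, 2)))), -1) = Pow(Add(176, Mul(-3, Pow(1178, Rational(1, 2)))), -1)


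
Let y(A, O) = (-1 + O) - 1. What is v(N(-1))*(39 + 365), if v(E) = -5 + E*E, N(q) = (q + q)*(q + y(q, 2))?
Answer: -404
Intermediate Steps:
y(A, O) = -2 + O
N(q) = 2*q**2 (N(q) = (q + q)*(q + (-2 + 2)) = (2*q)*(q + 0) = (2*q)*q = 2*q**2)
v(E) = -5 + E**2
v(N(-1))*(39 + 365) = (-5 + (2*(-1)**2)**2)*(39 + 365) = (-5 + (2*1)**2)*404 = (-5 + 2**2)*404 = (-5 + 4)*404 = -1*404 = -404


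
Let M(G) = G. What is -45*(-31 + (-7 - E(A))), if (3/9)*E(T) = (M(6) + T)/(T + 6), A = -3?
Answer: 1845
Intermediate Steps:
E(T) = 3 (E(T) = 3*((6 + T)/(T + 6)) = 3*((6 + T)/(6 + T)) = 3*1 = 3)
-45*(-31 + (-7 - E(A))) = -45*(-31 + (-7 - 1*3)) = -45*(-31 + (-7 - 3)) = -45*(-31 - 10) = -45*(-41) = 1845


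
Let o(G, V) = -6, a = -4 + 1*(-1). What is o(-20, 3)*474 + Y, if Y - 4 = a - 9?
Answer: -2854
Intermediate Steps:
a = -5 (a = -4 - 1 = -5)
Y = -10 (Y = 4 + (-5 - 9) = 4 - 14 = -10)
o(-20, 3)*474 + Y = -6*474 - 10 = -2844 - 10 = -2854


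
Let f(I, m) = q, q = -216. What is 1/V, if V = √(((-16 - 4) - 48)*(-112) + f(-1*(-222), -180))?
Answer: √74/740 ≈ 0.011625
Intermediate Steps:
f(I, m) = -216
V = 10*√74 (V = √(((-16 - 4) - 48)*(-112) - 216) = √((-20 - 48)*(-112) - 216) = √(-68*(-112) - 216) = √(7616 - 216) = √7400 = 10*√74 ≈ 86.023)
1/V = 1/(10*√74) = √74/740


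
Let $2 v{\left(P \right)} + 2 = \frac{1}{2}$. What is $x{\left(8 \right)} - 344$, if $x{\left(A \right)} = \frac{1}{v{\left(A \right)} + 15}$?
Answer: $- \frac{19604}{57} \approx -343.93$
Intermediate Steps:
$v{\left(P \right)} = - \frac{3}{4}$ ($v{\left(P \right)} = -1 + \frac{1}{2 \cdot 2} = -1 + \frac{1}{2} \cdot \frac{1}{2} = -1 + \frac{1}{4} = - \frac{3}{4}$)
$x{\left(A \right)} = \frac{4}{57}$ ($x{\left(A \right)} = \frac{1}{- \frac{3}{4} + 15} = \frac{1}{\frac{57}{4}} = \frac{4}{57}$)
$x{\left(8 \right)} - 344 = \frac{4}{57} - 344 = - \frac{19604}{57}$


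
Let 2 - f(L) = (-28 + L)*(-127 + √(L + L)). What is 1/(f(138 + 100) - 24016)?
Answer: -166/871079 - 105*√119/3484316 ≈ -0.00051930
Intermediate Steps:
f(L) = 2 - (-127 + √2*√L)*(-28 + L) (f(L) = 2 - (-28 + L)*(-127 + √(L + L)) = 2 - (-28 + L)*(-127 + √(2*L)) = 2 - (-28 + L)*(-127 + √2*√L) = 2 - (-127 + √2*√L)*(-28 + L))
1/(f(138 + 100) - 24016) = 1/((-3554 + 127*(138 + 100) - √2*(138 + 100)^(3/2) + 28*√2*√(138 + 100)) - 24016) = 1/((-3554 + 127*238 - √2*238^(3/2) + 28*√2*√238) - 24016) = 1/((-3554 + 30226 - √2*238*√238 + 56*√119) - 24016) = 1/((-3554 + 30226 - 476*√119 + 56*√119) - 24016) = 1/((26672 - 420*√119) - 24016) = 1/(2656 - 420*√119)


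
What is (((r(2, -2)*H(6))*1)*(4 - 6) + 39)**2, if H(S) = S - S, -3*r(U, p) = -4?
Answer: 1521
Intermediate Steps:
r(U, p) = 4/3 (r(U, p) = -1/3*(-4) = 4/3)
H(S) = 0
(((r(2, -2)*H(6))*1)*(4 - 6) + 39)**2 = ((((4/3)*0)*1)*(4 - 6) + 39)**2 = ((0*1)*(-2) + 39)**2 = (0*(-2) + 39)**2 = (0 + 39)**2 = 39**2 = 1521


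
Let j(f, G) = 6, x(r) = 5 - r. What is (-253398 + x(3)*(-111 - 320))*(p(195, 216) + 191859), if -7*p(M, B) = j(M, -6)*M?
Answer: -341177001180/7 ≈ -4.8740e+10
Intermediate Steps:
p(M, B) = -6*M/7
(-253398 + x(3)*(-111 - 320))*(p(195, 216) + 191859) = (-253398 + (5 - 1*3)*(-111 - 320))*(-6/7*195 + 191859) = (-253398 + (5 - 3)*(-431))*(-1170/7 + 191859) = (-253398 + 2*(-431))*(1341843/7) = (-253398 - 862)*(1341843/7) = -254260*1341843/7 = -341177001180/7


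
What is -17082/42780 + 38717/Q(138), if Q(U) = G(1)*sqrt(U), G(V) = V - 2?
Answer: -2847/7130 - 38717*sqrt(138)/138 ≈ -3296.2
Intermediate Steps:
G(V) = -2 + V
Q(U) = -sqrt(U) (Q(U) = (-2 + 1)*sqrt(U) = -sqrt(U))
-17082/42780 + 38717/Q(138) = -17082/42780 + 38717/((-sqrt(138))) = -17082*1/42780 + 38717*(-sqrt(138)/138) = -2847/7130 - 38717*sqrt(138)/138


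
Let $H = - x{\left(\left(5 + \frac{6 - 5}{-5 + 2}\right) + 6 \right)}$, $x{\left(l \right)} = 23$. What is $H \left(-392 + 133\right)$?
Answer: $5957$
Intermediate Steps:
$H = -23$ ($H = \left(-1\right) 23 = -23$)
$H \left(-392 + 133\right) = - 23 \left(-392 + 133\right) = \left(-23\right) \left(-259\right) = 5957$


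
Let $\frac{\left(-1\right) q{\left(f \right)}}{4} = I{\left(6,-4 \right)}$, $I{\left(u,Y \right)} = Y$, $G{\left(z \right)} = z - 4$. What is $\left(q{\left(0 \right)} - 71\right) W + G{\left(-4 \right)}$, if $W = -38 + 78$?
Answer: $-2208$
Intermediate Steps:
$G{\left(z \right)} = -4 + z$ ($G{\left(z \right)} = z - 4 = -4 + z$)
$q{\left(f \right)} = 16$ ($q{\left(f \right)} = \left(-4\right) \left(-4\right) = 16$)
$W = 40$
$\left(q{\left(0 \right)} - 71\right) W + G{\left(-4 \right)} = \left(16 - 71\right) 40 - 8 = \left(-55\right) 40 - 8 = -2200 - 8 = -2208$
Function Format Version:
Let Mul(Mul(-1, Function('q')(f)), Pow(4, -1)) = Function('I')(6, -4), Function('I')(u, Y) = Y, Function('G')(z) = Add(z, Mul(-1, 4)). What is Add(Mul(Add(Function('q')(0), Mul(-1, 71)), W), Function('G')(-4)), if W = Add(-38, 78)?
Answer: -2208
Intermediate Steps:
Function('G')(z) = Add(-4, z) (Function('G')(z) = Add(z, -4) = Add(-4, z))
Function('q')(f) = 16 (Function('q')(f) = Mul(-4, -4) = 16)
W = 40
Add(Mul(Add(Function('q')(0), Mul(-1, 71)), W), Function('G')(-4)) = Add(Mul(Add(16, Mul(-1, 71)), 40), Add(-4, -4)) = Add(Mul(Add(16, -71), 40), -8) = Add(Mul(-55, 40), -8) = Add(-2200, -8) = -2208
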